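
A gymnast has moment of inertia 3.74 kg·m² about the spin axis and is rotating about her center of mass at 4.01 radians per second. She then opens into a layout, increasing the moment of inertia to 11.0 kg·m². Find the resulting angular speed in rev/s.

Angular momentum about the spin axis is conserved since the torque about it is zero.
ω₂ = I₁ω₁ / I₂ = (3.740)(4.01 rad/s) / (11.00) = 1.363 rad/s = 0.2170 rev/s.

ω₂ ≈ 0.217 rev/s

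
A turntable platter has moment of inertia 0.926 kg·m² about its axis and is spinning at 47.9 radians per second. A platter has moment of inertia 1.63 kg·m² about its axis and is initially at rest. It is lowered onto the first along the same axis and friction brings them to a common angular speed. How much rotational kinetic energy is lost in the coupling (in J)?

The coupling torques are internal; angular momentum about the shared axis is conserved.
Taking A's sense as positive: L = (0.9260)(47.9) = 44.36 kg·m²·rad/s.
Combined I = 0.9260 + 1.630 = 2.556 kg·m².
ω_f = L / I = 44.36 / 2.556 = 17.35 rad/s.
KE_i = ½ΣIω² = 1062 J; KE_f = ½(2.556)(17.35)² = 384.9 J.

ΔKE lost ≈ 677 J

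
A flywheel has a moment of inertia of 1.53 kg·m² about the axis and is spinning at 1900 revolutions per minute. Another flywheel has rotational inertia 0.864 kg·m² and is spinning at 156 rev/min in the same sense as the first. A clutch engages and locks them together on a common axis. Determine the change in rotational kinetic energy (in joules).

No external torque acts about the common axis, so total angular momentum is conserved.
Taking A's sense as positive: L = (1.530)(1900) + (0.8640)(156) = 3042 kg·m²·rpm.
Combined I = 1.530 + 0.8640 = 2.394 kg·m².
ω_f = L / I = 3042 / 2.394 = 1271 rpm.
KE_i = ½ΣIω² = 30400 J; KE_f = ½(2.394)(133.1)² = 21190 J.

ΔKE ≈ -9210 J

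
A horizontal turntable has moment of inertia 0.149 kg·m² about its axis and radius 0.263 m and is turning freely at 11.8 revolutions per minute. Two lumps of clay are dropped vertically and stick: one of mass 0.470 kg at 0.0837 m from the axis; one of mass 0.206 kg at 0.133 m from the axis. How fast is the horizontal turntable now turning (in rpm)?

ω_f ≈ 11.3 rpm

No external torque acts about the axis; L_before = L_after.
Added inertia Σmr² = (0.470)(0.0837)² + (0.206)(0.133)² = 0.006937 kg·m²; I_f = 0.1490 + 0.006937 = 0.1559 kg·m².
ω_f = I_p ω_i / I_f = (0.1490)(11.8) / 0.1559 = 11.28 rpm.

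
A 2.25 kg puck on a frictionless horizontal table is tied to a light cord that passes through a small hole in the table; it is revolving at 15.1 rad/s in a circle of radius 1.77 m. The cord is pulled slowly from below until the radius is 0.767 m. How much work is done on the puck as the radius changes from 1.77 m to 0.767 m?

No torque about the axis ⇒ m r₁² ω₁ = m r₂² ω₂.
ω₂ = ω₁ (r₁/r₂)² = (15.1)(1.77/0.767)² = 80.41 rad/s.
W = ΔKE = ½m(v₂² − v₁²) = 3476 J.

W ≈ 3480 J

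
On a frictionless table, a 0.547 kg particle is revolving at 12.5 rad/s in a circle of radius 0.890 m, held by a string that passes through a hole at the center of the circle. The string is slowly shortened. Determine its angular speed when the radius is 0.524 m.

ω₂ ≈ 36.1 rad/s

The constraining force is radial, so m r² ω about the center is conserved.
ω₂ = ω₁ (r₁/r₂)² = (12.5)(0.890/0.524)² = 36.06 rad/s.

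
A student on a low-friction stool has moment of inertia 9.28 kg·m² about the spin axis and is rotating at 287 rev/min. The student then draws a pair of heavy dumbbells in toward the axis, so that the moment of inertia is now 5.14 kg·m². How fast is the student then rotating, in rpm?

With no external torque about the axis, L is conserved: I₁ω₁ = I₂ω₂.
ω₂ = I₁ω₁ / I₂ = (9.280)(287 rpm) / (5.140) = 518.2 rpm.

ω₂ ≈ 518 rpm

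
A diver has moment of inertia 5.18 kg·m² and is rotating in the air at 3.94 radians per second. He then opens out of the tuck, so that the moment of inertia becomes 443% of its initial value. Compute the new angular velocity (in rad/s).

Angular momentum about the spin axis is conserved since the torque about it is zero.
I₂ = 4.43 × 5.18 = 22.95 kg·m².
ω₂ = I₁ω₁ / I₂ = (5.180)(3.94 rad/s) / (22.95) = 0.8894 rad/s.

ω₂ ≈ 0.889 rad/s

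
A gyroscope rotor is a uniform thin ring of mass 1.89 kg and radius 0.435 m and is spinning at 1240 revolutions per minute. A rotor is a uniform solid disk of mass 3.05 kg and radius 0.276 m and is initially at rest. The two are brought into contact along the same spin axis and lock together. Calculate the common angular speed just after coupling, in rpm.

The coupling torques are internal; angular momentum about the shared axis is conserved.
Moments of inertia: I_A = (1.89)(0.435)² = 0.3576 kg·m²; I_B = ½(3.05)(0.276)² = 0.1162 kg·m².
Taking A's sense as positive: L = (0.3576)(1240) = 443.5 kg·m²·rpm.
Combined I = 0.3576 + 0.1162 = 0.4738 kg·m².
ω_f = L / I = 443.5 / 0.4738 = 936.0 rpm.

|ω_f| ≈ 936 rpm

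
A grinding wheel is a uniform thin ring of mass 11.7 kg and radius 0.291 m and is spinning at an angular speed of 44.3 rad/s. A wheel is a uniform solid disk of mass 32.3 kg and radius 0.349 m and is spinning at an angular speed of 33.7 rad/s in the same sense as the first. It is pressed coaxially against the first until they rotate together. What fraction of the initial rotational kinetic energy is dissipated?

fraction ≈ 0.0177

The coupling torques are internal; angular momentum about the shared axis is conserved.
Moments of inertia: I_A = (11.7)(0.291)² = 0.9908 kg·m²; I_B = ½(32.3)(0.349)² = 1.967 kg·m².
Taking A's sense as positive: L = (0.9908)(44.3) + (1.967)(33.7) = 110.2 kg·m²·rad/s.
Combined I = 0.9908 + 1.967 = 2.958 kg·m².
ω_f = L / I = 110.2 / 2.958 = 37.25 rad/s.
KE_i = ½ΣIω² = 2089 J; KE_f = ½(2.958)(37.25)² = 2052 J.
Fraction dissipated = (KE_i − KE_f)/KE_i = 0.01772.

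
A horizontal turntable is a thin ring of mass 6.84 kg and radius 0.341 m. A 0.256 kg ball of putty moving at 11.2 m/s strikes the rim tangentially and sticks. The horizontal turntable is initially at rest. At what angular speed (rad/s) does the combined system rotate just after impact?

About the axle the impulsive forces during the collision are internal, so angular momentum about that axis is conserved.
I_p = (6.84)(0.341)² = 0.7954 kg·m². Taking the sense of the ball of putty's angular momentum as positive, L_{ball} = m v R = (0.256)(11.2)(0.341) = 0.9777 kg·m²/s.
L_i = 0 + 0.9777 = 0.9777 kg·m²/s.
After sticking, I_f = I_p + m R² = 0.7954 + (0.256)(0.341)² = 0.8251 kg·m².
ω_f = L_i / I_f = 0.9777 / 0.8251 = 1.185 rad/s.

|ω_f| ≈ 1.18 rad/s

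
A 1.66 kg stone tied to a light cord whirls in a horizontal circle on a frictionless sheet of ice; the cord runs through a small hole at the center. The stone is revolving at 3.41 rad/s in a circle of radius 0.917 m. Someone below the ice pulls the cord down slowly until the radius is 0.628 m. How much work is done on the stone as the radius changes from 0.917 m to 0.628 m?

W ≈ 9.19 J

The constraining force is radial, so m r² ω about the center is conserved.
ω₂ = ω₁ (r₁/r₂)² = (3.41)(0.917/0.628)² = 7.271 rad/s.
W = ΔKE = ½m(v₂² − v₁²) = 9.188 J.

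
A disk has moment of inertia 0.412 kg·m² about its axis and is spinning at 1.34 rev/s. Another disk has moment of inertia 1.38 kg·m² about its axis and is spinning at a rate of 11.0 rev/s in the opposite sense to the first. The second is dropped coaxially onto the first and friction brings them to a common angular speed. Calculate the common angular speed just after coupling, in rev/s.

No external torque acts about the common axis, so total angular momentum is conserved.
Taking A's sense as positive: L = (0.4120)(1.34) − (1.380)(11.0) = -14.63 kg·m²·rev/s.
Combined I = 0.4120 + 1.380 = 1.792 kg·m².
ω_f = L / I = -14.63 / 1.792 = -8.163 rev/s.

|ω_f| ≈ 8.16 rev/s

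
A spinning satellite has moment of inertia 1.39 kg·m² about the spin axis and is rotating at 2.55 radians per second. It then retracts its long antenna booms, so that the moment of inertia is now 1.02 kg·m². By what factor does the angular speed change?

ω₂/ω₁ ≈ 1.36

No external torque acts about the spin axis, so angular momentum is conserved.
ω₂/ω₁ = I₁/I₂ = 1.390 / 1.020 = 1.363.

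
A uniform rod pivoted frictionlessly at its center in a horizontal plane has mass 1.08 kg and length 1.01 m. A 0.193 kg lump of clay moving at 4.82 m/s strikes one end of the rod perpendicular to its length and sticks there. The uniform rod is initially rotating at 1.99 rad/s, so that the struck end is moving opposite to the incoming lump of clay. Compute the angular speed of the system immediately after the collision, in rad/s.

|ω_f| ≈ 2.04 rad/s

About the pivot the impulsive forces during the collision are internal, so angular momentum about that axis is conserved.
I_p = (1/12)(1.08)(1.01)² = 0.09181 kg·m². Taking the sense of the lump of clay's angular momentum as positive, L_{lump} = m v R = (0.193)(4.82)(1.01/2) = 0.4698 kg·m²/s.
L_i = −I_p ω_p + m v R = −(0.09181)(1.99) + 0.4698 = 0.2871 kg·m²/s.
After sticking, I_f = I_p + m R² = 0.09181 + (0.193)(1.01/2)² = 0.1410 kg·m².
ω_f = L_i / I_f = 0.2871 / 0.1410 = 2.036 rad/s.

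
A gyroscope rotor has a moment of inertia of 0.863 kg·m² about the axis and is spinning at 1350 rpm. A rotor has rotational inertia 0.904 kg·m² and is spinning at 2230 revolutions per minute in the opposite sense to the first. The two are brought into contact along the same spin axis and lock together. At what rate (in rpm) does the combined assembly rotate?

|ω_f| ≈ 482 rpm

No external torque acts about the common axis, so total angular momentum is conserved.
Taking A's sense as positive: L = (0.8630)(1350) − (0.9040)(2230) = -850.9 kg·m²·rpm.
Combined I = 0.8630 + 0.9040 = 1.767 kg·m².
ω_f = L / I = -850.9 / 1.767 = -481.5 rpm.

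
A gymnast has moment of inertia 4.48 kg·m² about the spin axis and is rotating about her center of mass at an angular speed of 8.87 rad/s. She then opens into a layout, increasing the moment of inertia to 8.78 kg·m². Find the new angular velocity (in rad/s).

ω₂ ≈ 4.53 rad/s

With no external torque about the axis, L is conserved: I₁ω₁ = I₂ω₂.
ω₂ = I₁ω₁ / I₂ = (4.480)(8.87 rad/s) / (8.780) = 4.526 rad/s.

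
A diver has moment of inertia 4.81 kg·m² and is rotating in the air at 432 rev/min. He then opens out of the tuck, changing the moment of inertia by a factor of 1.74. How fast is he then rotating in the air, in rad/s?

ω₂ ≈ 26.0 rad/s

With no external torque about the axis, L is conserved: I₁ω₁ = I₂ω₂.
I₂ = 1.74 × 4.81 = 8.369 kg·m².
ω₂ = I₁ω₁ / I₂ = (4.810)(432 rpm) / (8.369) = 248.3 rpm = 26.00 rad/s.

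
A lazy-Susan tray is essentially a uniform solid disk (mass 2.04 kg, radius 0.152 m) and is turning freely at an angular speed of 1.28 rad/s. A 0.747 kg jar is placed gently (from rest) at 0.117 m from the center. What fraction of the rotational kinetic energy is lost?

fraction ≈ 0.303

No external torque acts about the center; L_before = L_after.
I_p = ½(2.04)(0.152)² = 0.02357 kg·m².
Added inertia Σmr² = (0.747)(0.117)² = 0.01023 kg·m²; I_f = 0.02357 + 0.01023 = 0.03379 kg·m².
ω_f = I_p ω_i / I_f = (0.02357)(1.28) / 0.03379 = 0.8927 rad/s.
KE_i = ½(0.02357)(1.280 rad/s)² = 0.01931 J; KE_f = ½(0.03379)(0.8927)² = 0.01346 J.
Fraction lost = 0.3026.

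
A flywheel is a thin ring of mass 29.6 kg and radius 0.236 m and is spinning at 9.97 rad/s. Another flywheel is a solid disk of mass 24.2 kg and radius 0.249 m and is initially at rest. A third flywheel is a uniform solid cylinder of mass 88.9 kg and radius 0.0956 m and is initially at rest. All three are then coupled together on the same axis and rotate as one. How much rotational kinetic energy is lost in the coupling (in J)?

The coupling torques are internal; angular momentum about the shared axis is conserved.
Moments of inertia: I_A = (29.6)(0.236)² = 1.649 kg·m²; I_B = ½(24.2)(0.249)² = 0.7502 kg·m²; I_C = ½(88.9)(0.0956)² = 0.4062 kg·m².
Taking A's sense as positive: L = (1.649)(9.97) = 16.44 kg·m²·rad/s.
Combined I = 1.649 + 0.7502 + 0.4062 = 2.805 kg·m².
ω_f = L / I = 16.44 / 2.805 = 5.860 rad/s.
KE_i = ½ΣIω² = 81.94 J; KE_f = ½(2.805)(5.860)² = 48.16 J.

ΔKE lost ≈ 33.8 J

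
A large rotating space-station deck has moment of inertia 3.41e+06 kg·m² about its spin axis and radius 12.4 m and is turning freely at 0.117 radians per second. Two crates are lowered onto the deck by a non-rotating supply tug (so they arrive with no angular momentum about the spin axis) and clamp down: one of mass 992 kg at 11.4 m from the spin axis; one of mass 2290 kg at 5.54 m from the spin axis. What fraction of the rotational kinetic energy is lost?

The added mass arrives with no angular momentum about the spin axis, and any external torque about the spin axis is negligible, so the system's angular momentum is conserved.
Added inertia Σmr² = (992)(11.4)² + (2290)(5.54)² = 1.992e+05 kg·m²; I_f = 3.410e+06 + 1.992e+05 = 3.609e+06 kg·m².
ω_f = I_p ω_i / I_f = (3.410e+06)(0.117) / 3.609e+06 = 0.1105 rad/s.
KE_i = ½(3.410e+06)(0.1170 rad/s)² = 23340 J; KE_f = ½(3.609e+06)(0.1105)² = 22050 J.
Fraction lost = 0.05519.

fraction ≈ 0.0552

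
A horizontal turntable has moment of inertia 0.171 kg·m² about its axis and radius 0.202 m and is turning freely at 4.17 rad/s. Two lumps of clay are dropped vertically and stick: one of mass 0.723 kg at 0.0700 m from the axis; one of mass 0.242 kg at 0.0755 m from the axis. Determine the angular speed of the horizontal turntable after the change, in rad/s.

No external torque acts about the axis; L_before = L_after.
Added inertia Σmr² = (0.723)(0.0700)² + (0.242)(0.0755)² = 0.004922 kg·m²; I_f = 0.1710 + 0.004922 = 0.1759 kg·m².
ω_f = I_p ω_i / I_f = (0.1710)(4.17) / 0.1759 = 4.053 rad/s.

ω_f ≈ 4.05 rad/s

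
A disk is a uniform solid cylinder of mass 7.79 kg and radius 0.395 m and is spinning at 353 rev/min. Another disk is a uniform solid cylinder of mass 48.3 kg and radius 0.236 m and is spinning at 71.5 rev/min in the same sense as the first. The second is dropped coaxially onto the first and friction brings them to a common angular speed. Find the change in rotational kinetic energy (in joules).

ΔKE ≈ -182 J

The coupling torques are internal; angular momentum about the shared axis is conserved.
Moments of inertia: I_A = ½(7.79)(0.395)² = 0.6077 kg·m²; I_B = ½(48.3)(0.236)² = 1.345 kg·m².
Taking A's sense as positive: L = (0.6077)(353) + (1.345)(71.5) = 310.7 kg·m²·rpm.
Combined I = 0.6077 + 1.345 = 1.953 kg·m².
ω_f = L / I = 310.7 / 1.953 = 159.1 rpm.
KE_i = ½ΣIω² = 452.9 J; KE_f = ½(1.953)(16.66)² = 271.0 J.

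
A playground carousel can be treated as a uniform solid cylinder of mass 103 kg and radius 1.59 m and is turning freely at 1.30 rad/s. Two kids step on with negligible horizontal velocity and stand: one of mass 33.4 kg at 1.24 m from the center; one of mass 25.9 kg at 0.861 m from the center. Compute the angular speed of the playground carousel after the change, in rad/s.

ω_f ≈ 0.843 rad/s

No external torque acts about the center; L_before = L_after.
I_p = ½(103)(1.59)² = 130.2 kg·m².
Added inertia Σmr² = (33.4)(1.24)² + (25.9)(0.861)² = 70.56 kg·m²; I_f = 130.2 + 70.56 = 200.8 kg·m².
ω_f = I_p ω_i / I_f = (130.2)(1.30) / 200.8 = 0.8431 rad/s.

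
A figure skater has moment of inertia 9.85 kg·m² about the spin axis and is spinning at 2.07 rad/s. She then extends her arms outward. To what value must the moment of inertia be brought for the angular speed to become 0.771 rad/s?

Angular momentum about the spin axis is conserved since the torque about it is zero.
I₂ = I₁ω₁ / ω₂ = (9.85)(2.07) / (0.771) = 26.45 kg·m².

I₂ ≈ 26.4 kg·m²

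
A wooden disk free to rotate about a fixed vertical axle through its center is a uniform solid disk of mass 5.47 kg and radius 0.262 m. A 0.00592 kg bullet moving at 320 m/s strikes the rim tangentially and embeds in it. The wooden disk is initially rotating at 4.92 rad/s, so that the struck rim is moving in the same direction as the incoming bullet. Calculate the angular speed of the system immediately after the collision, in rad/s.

|ω_f| ≈ 7.55 rad/s

The axle reaction passes through the axle and exerts no torque about it; angular momentum about the axle is conserved through the impact.
I_p = ½(5.47)(0.262)² = 0.1877 kg·m². Taking the sense of the bullet's angular momentum as positive, L_{bullet} = m v R = (0.00592)(320)(0.262) = 0.4963 kg·m²/s.
L_i = +I_p ω_p + m v R = +(0.1877)(4.92) + 0.4963 = 1.420 kg·m²/s.
After sticking, I_f = I_p + m R² = 0.1877 + (0.00592)(0.262)² = 0.1881 kg·m².
ω_f = L_i / I_f = 1.420 / 0.1881 = 7.547 rad/s.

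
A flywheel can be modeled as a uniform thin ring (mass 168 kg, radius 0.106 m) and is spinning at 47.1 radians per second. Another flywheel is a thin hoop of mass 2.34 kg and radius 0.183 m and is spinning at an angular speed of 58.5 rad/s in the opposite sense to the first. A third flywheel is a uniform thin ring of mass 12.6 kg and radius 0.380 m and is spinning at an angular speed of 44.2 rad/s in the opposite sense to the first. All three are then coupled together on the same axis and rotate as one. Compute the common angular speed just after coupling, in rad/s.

The coupling torques are internal; angular momentum about the shared axis is conserved.
Moments of inertia: I_A = (168)(0.106)² = 1.888 kg·m²; I_B = (2.34)(0.183)² = 0.07836 kg·m²; I_C = (12.6)(0.380)² = 1.819 kg·m².
Taking A's sense as positive: L = (1.888)(47.1) − (0.07836)(58.5) − (1.819)(44.2) = 3.905 kg·m²·rad/s.
Combined I = 1.888 + 0.07836 + 1.819 = 3.785 kg·m².
ω_f = L / I = 3.905 / 3.785 = 1.031 rad/s.

|ω_f| ≈ 1.03 rad/s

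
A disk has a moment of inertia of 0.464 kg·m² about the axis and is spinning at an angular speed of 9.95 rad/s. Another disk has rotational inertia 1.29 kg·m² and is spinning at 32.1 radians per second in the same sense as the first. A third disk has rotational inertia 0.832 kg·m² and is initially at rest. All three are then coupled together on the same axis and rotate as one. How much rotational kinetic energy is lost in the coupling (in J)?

No external torque acts about the common axis, so total angular momentum is conserved.
Taking A's sense as positive: L = (0.4640)(9.95) + (1.290)(32.1) = 46.03 kg·m²·rad/s.
Combined I = 0.4640 + 1.290 + 0.8320 = 2.586 kg·m².
ω_f = L / I = 46.03 / 2.586 = 17.80 rad/s.
KE_i = ½ΣIω² = 687.6 J; KE_f = ½(2.586)(17.80)² = 409.6 J.

ΔKE lost ≈ 278 J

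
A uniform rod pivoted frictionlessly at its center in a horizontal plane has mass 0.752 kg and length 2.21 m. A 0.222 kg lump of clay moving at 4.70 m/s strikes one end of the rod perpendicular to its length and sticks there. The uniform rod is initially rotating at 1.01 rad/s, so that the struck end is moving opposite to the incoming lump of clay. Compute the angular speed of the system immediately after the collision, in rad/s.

|ω_f| ≈ 1.46 rad/s

The axle reaction passes through the pivot and exerts no torque about it; angular momentum about the pivot is conserved through the impact.
I_p = (1/12)(0.752)(2.21)² = 0.3061 kg·m². Taking the sense of the lump of clay's angular momentum as positive, L_{lump} = m v R = (0.222)(4.70)(2.21/2) = 1.153 kg·m²/s.
L_i = −I_p ω_p + m v R = −(0.3061)(1.01) + 1.153 = 0.8438 kg·m²/s.
After sticking, I_f = I_p + m R² = 0.3061 + (0.222)(2.21/2)² = 0.5771 kg·m².
ω_f = L_i / I_f = 0.8438 / 0.5771 = 1.462 rad/s.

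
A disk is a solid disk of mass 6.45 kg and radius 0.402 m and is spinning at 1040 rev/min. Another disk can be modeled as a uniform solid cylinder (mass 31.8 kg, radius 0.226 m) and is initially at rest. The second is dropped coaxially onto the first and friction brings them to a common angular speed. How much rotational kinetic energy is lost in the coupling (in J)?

No external torque acts about the common axis, so total angular momentum is conserved.
Moments of inertia: I_A = ½(6.45)(0.402)² = 0.5212 kg·m²; I_B = ½(31.8)(0.226)² = 0.8121 kg·m².
Taking A's sense as positive: L = (0.5212)(1040) = 542.0 kg·m²·rpm.
Combined I = 0.5212 + 0.8121 = 1.333 kg·m².
ω_f = L / I = 542.0 / 1.333 = 406.5 rpm.
KE_i = ½ΣIω² = 3091 J; KE_f = ½(1.333)(42.57)² = 1208 J.

ΔKE lost ≈ 1880 J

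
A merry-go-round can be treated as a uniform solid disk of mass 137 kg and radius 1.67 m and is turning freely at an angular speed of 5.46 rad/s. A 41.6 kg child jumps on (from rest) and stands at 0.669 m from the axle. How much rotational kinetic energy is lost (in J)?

energy lost ≈ 253 J

No external torque acts about the axle; L_before = L_after.
I_p = ½(137)(1.67)² = 191.0 kg·m².
Added inertia Σmr² = (41.6)(0.669)² = 18.62 kg·m²; I_f = 191.0 + 18.62 = 209.7 kg·m².
ω_f = I_p ω_i / I_f = (191.0)(5.46) / 209.7 = 4.975 rad/s.
KE_i = ½(191.0)(5.460 rad/s)² = 2848 J; KE_f = ½(209.7)(4.975)² = 2595 J.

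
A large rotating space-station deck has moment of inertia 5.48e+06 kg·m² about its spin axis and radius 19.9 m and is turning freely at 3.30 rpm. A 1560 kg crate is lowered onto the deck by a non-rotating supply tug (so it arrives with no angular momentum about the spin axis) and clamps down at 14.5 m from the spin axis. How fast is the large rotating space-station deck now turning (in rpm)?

ω_f ≈ 3.11 rpm

The added mass arrives with no angular momentum about the spin axis, and any external torque about the spin axis is negligible, so the system's angular momentum is conserved.
Added inertia Σmr² = (1560)(14.5)² = 3.280e+05 kg·m²; I_f = 5.480e+06 + 3.280e+05 = 5.808e+06 kg·m².
ω_f = I_p ω_i / I_f = (5.480e+06)(3.30) / 5.808e+06 = 3.114 rpm.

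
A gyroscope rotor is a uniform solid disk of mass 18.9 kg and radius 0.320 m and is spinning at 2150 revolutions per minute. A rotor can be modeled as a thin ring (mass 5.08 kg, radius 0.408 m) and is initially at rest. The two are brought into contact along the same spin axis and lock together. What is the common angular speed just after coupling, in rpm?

|ω_f| ≈ 1150 rpm

No external torque acts about the common axis, so total angular momentum is conserved.
Moments of inertia: I_A = ½(18.9)(0.320)² = 0.9677 kg·m²; I_B = (5.08)(0.408)² = 0.8456 kg·m².
Taking A's sense as positive: L = (0.9677)(2150) = 2081 kg·m²·rpm.
Combined I = 0.9677 + 0.8456 = 1.813 kg·m².
ω_f = L / I = 2081 / 1.813 = 1147 rpm.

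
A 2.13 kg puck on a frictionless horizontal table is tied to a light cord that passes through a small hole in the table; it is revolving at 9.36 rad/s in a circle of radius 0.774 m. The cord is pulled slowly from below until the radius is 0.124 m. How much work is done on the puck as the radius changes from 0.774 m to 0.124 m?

No torque about the axis ⇒ m r₁² ω₁ = m r₂² ω₂.
ω₂ = ω₁ (r₁/r₂)² = (9.36)(0.774/0.124)² = 364.7 rad/s.
W = ΔKE = ½m(v₂² − v₁²) = 2122 J.

W ≈ 2120 J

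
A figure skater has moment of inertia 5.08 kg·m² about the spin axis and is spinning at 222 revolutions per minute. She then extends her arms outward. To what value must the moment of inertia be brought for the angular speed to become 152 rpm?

I₂ ≈ 7.42 kg·m²

Angular momentum about the spin axis is conserved since the torque about it is zero.
I₂ = I₁ω₁ / ω₂ = (5.08)(222) / (152) = 7.419 kg·m².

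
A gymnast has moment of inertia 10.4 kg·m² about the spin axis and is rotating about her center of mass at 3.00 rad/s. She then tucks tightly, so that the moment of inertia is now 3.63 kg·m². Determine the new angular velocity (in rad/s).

ω₂ ≈ 8.60 rad/s

With no external torque about the axis, L is conserved: I₁ω₁ = I₂ω₂.
ω₂ = I₁ω₁ / I₂ = (10.40)(3.00 rad/s) / (3.630) = 8.595 rad/s.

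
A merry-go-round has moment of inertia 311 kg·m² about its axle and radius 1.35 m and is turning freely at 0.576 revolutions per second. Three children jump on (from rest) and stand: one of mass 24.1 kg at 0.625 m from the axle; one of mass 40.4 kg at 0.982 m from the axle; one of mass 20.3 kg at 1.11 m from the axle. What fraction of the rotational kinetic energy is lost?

No external torque acts about the axle; L_before = L_after.
Added inertia Σmr² = (24.1)(0.625)² + (40.4)(0.982)² + (20.3)(1.11)² = 73.38 kg·m²; I_f = 311.0 + 73.38 = 384.4 kg·m².
ω_f = I_p ω_i / I_f = (311.0)(0.576) / 384.4 = 0.4660 rev/s.
KE_i = ½(311.0)(3.619 rad/s)² = 2037 J; KE_f = ½(384.4)(2.928)² = 1648 J.
Fraction lost = 0.1909.

fraction ≈ 0.191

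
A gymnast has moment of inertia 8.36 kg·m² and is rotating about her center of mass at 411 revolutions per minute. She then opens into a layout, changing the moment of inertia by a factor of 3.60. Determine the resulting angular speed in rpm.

ω₂ ≈ 114 rpm

Angular momentum about the spin axis is conserved since the torque about it is zero.
I₂ = 3.60 × 8.36 = 30.10 kg·m².
ω₂ = I₁ω₁ / I₂ = (8.360)(411 rpm) / (30.10) = 114.2 rpm.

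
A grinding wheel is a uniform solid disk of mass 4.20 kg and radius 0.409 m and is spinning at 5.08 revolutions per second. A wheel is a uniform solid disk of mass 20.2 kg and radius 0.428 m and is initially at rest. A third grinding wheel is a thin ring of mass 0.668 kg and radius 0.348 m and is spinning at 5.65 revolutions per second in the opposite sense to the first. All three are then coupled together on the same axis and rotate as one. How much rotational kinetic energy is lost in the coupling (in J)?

ΔKE lost ≈ 215 J

The coupling torques are internal; angular momentum about the shared axis is conserved.
Moments of inertia: I_A = ½(4.20)(0.409)² = 0.3513 kg·m²; I_B = ½(20.2)(0.428)² = 1.850 kg·m²; I_C = (0.668)(0.348)² = 0.08090 kg·m².
Taking A's sense as positive: L = (0.3513)(5.08) − (0.08090)(5.65) = 1.327 kg·m²·rev/s.
Combined I = 0.3513 + 1.850 + 0.08090 = 2.282 kg·m².
ω_f = L / I = 1.327 / 2.282 = 0.5816 rev/s.
KE_i = ½ΣIω² = 229.9 J; KE_f = ½(2.282)(3.654)² = 15.24 J.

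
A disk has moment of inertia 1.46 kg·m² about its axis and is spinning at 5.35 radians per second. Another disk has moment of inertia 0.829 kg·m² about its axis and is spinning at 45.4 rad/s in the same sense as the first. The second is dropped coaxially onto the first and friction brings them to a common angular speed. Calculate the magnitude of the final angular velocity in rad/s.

|ω_f| ≈ 19.9 rad/s

The coupling torques are internal; angular momentum about the shared axis is conserved.
Taking A's sense as positive: L = (1.460)(5.35) + (0.8290)(45.4) = 45.45 kg·m²·rad/s.
Combined I = 1.460 + 0.8290 = 2.289 kg·m².
ω_f = L / I = 45.45 / 2.289 = 19.85 rad/s.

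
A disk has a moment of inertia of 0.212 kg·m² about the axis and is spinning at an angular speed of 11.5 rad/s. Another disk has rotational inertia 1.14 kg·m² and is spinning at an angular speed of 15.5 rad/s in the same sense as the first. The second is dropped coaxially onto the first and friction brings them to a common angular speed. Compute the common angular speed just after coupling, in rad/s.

|ω_f| ≈ 14.9 rad/s

The coupling torques are internal; angular momentum about the shared axis is conserved.
Taking A's sense as positive: L = (0.2120)(11.5) + (1.140)(15.5) = 20.11 kg·m²·rad/s.
Combined I = 0.2120 + 1.140 = 1.352 kg·m².
ω_f = L / I = 20.11 / 1.352 = 14.87 rad/s.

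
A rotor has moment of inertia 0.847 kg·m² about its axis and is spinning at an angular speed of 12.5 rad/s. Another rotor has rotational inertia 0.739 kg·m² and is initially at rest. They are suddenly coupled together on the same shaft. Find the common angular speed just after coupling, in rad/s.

|ω_f| ≈ 6.68 rad/s

The coupling torques are internal; angular momentum about the shared axis is conserved.
Taking A's sense as positive: L = (0.8470)(12.5) = 10.59 kg·m²·rad/s.
Combined I = 0.8470 + 0.7390 = 1.586 kg·m².
ω_f = L / I = 10.59 / 1.586 = 6.676 rad/s.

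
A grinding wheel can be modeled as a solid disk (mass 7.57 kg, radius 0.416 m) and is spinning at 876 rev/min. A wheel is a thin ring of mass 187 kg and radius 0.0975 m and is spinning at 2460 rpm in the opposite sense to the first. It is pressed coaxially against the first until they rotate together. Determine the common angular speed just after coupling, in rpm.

|ω_f| ≈ 1560 rpm

The coupling torques are internal; angular momentum about the shared axis is conserved.
Moments of inertia: I_A = ½(7.57)(0.416)² = 0.6550 kg·m²; I_B = (187)(0.0975)² = 1.778 kg·m².
Taking A's sense as positive: L = (0.6550)(876) − (1.778)(2460) = -3799 kg·m²·rpm.
Combined I = 0.6550 + 1.778 = 2.433 kg·m².
ω_f = L / I = -3799 / 2.433 = -1562 rpm.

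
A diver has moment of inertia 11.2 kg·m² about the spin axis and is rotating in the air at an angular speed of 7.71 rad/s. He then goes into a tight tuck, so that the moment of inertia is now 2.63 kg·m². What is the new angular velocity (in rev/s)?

With no external torque about the axis, L is conserved: I₁ω₁ = I₂ω₂.
ω₂ = I₁ω₁ / I₂ = (11.20)(7.71 rad/s) / (2.630) = 32.83 rad/s = 5.226 rev/s.

ω₂ ≈ 5.23 rev/s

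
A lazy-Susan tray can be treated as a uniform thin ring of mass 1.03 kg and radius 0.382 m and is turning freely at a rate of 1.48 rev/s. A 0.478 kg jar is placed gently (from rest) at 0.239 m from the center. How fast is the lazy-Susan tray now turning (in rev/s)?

ω_f ≈ 1.25 rev/s

No external torque acts about the center; L_before = L_after.
I_p = (1.03)(0.382)² = 0.1503 kg·m².
Added inertia Σmr² = (0.478)(0.239)² = 0.02730 kg·m²; I_f = 0.1503 + 0.02730 = 0.1776 kg·m².
ω_f = I_p ω_i / I_f = (0.1503)(1.48) / 0.1776 = 1.252 rev/s.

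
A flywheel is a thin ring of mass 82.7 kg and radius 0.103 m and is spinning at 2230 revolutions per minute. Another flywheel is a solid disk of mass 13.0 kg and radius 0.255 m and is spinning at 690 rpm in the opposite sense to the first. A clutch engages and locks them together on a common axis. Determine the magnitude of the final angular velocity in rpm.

|ω_f| ≈ 1280 rpm

The coupling torques are internal; angular momentum about the shared axis is conserved.
Moments of inertia: I_A = (82.7)(0.103)² = 0.8774 kg·m²; I_B = ½(13.0)(0.255)² = 0.4227 kg·m².
Taking A's sense as positive: L = (0.8774)(2230) − (0.4227)(690) = 1665 kg·m²·rpm.
Combined I = 0.8774 + 0.4227 = 1.300 kg·m².
ω_f = L / I = 1665 / 1.300 = 1281 rpm.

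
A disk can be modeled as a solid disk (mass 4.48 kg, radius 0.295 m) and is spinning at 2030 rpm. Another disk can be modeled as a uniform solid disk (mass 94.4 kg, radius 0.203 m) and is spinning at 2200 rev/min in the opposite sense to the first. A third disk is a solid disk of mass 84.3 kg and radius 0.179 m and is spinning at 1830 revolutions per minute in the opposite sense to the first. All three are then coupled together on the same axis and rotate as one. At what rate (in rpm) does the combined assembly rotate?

No external torque acts about the common axis, so total angular momentum is conserved.
Moments of inertia: I_A = ½(4.48)(0.295)² = 0.1949 kg·m²; I_B = ½(94.4)(0.203)² = 1.945 kg·m²; I_C = ½(84.3)(0.179)² = 1.351 kg·m².
Taking A's sense as positive: L = (0.1949)(2030) − (1.945)(2200) − (1.351)(1830) = -6355 kg·m²·rpm.
Combined I = 0.1949 + 1.945 + 1.351 = 3.491 kg·m².
ω_f = L / I = -6355 / 3.491 = -1821 rpm.

|ω_f| ≈ 1820 rpm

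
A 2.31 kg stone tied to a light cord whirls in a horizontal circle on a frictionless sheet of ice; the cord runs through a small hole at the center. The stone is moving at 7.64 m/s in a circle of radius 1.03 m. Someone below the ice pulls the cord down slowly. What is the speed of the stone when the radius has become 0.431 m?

The only horizontal force on the mass is along the cord (radial), so it exerts no torque about the hole and angular momentum m v r is conserved.
v₂ = v₁ r₁ / r₂ = (7.64)(1.03) / (0.431) = 18.26 m/s.

v₂ ≈ 18.3 m/s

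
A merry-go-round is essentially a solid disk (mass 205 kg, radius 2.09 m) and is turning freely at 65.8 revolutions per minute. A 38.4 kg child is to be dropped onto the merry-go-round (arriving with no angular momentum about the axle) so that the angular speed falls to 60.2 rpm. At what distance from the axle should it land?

No external torque acts about the axle; L_before = L_after.
I_p = ½(205)(2.09)² = 447.7 kg·m².
I_p ω_i = (I_p + m r²) ω_f ⇒ m r² = I_p(ω_i/ω_f − 1) = 447.7(65.8/60.2 − 1) = 41.65 kg·m².
r = √(41.65/38.4) = 1.041 m.

r ≈ 1.04 m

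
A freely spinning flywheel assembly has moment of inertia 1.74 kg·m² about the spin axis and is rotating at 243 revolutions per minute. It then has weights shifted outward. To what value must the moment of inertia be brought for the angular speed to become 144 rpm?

Angular momentum about the spin axis is conserved since the torque about it is zero.
I₂ = I₁ω₁ / ω₂ = (1.74)(243) / (144) = 2.936 kg·m².

I₂ ≈ 2.94 kg·m²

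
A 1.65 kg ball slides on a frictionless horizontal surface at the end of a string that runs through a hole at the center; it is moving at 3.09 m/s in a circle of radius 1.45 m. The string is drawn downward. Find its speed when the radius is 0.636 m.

v₂ ≈ 7.04 m/s

Central (radial) force ⇒ zero torque about the center ⇒ m v r is constant.
v₂ = v₁ r₁ / r₂ = (3.09)(1.45) / (0.636) = 7.045 m/s.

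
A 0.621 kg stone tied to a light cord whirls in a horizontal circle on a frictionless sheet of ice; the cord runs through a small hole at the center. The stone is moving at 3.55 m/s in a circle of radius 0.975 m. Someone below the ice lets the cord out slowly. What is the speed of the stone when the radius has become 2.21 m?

v₂ ≈ 1.57 m/s

Central (radial) force ⇒ zero torque about the center ⇒ m v r is constant.
v₂ = v₁ r₁ / r₂ = (3.55)(0.975) / (2.21) = 1.566 m/s.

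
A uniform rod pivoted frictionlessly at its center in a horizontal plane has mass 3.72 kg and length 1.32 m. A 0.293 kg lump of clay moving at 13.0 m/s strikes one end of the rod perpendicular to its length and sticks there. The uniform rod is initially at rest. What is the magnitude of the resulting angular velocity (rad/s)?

About the pivot the impulsive forces during the collision are internal, so angular momentum about that axis is conserved.
I_p = (1/12)(3.72)(1.32)² = 0.5401 kg·m². Taking the sense of the lump of clay's angular momentum as positive, L_{lump} = m v R = (0.293)(13.0)(1.32/2) = 2.514 kg·m²/s.
L_i = 0 + 2.514 = 2.514 kg·m²/s.
After sticking, I_f = I_p + m R² = 0.5401 + (0.293)(1.32/2)² = 0.6678 kg·m².
ω_f = L_i / I_f = 2.514 / 0.6678 = 3.765 rad/s.

|ω_f| ≈ 3.76 rad/s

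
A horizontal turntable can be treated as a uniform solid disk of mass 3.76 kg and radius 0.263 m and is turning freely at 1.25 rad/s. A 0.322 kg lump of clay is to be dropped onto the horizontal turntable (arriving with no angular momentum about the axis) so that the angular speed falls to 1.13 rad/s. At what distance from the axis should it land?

r ≈ 0.207 m

The added mass arrives with no angular momentum about the axis, and any external torque about the axis is negligible, so the system's angular momentum is conserved.
I_p = ½(3.76)(0.263)² = 0.1300 kg·m².
I_p ω_i = (I_p + m r²) ω_f ⇒ m r² = I_p(ω_i/ω_f − 1) = 0.1300(1.25/1.13 − 1) = 0.01381 kg·m².
r = √(0.01381/0.322) = 0.2071 m.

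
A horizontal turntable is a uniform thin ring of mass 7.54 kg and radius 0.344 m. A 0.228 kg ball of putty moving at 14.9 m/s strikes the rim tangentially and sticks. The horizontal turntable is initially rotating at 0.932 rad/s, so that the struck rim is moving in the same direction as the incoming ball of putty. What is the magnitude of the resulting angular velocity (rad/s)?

About the axle the impulsive forces during the collision are internal, so angular momentum about that axis is conserved.
I_p = (7.54)(0.344)² = 0.8923 kg·m². Taking the sense of the ball of putty's angular momentum as positive, L_{ball} = m v R = (0.228)(14.9)(0.344) = 1.169 kg·m²/s.
L_i = +I_p ω_p + m v R = +(0.8923)(0.932) + 1.169 = 2.000 kg·m²/s.
After sticking, I_f = I_p + m R² = 0.8923 + (0.228)(0.344)² = 0.9192 kg·m².
ω_f = L_i / I_f = 2.000 / 0.9192 = 2.176 rad/s.

|ω_f| ≈ 2.18 rad/s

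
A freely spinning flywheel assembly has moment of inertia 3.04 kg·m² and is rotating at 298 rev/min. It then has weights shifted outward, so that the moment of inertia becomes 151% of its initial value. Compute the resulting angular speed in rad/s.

ω₂ ≈ 20.7 rad/s

Angular momentum about the spin axis is conserved since the torque about it is zero.
I₂ = 1.51 × 3.04 = 4.590 kg·m².
ω₂ = I₁ω₁ / I₂ = (3.040)(298 rpm) / (4.590) = 197.4 rpm = 20.67 rad/s.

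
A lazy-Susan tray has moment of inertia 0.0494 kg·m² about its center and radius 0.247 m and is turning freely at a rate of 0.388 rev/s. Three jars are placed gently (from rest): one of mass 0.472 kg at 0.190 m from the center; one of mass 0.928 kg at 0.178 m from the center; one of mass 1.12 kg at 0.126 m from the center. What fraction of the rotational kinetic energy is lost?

The added mass arrives with no angular momentum about the center, and any external torque about the center is negligible, so the system's angular momentum is conserved.
Added inertia Σmr² = (0.472)(0.190)² + (0.928)(0.178)² + (1.12)(0.126)² = 0.06422 kg·m²; I_f = 0.04940 + 0.06422 = 0.1136 kg·m².
ω_f = I_p ω_i / I_f = (0.04940)(0.388) / 0.1136 = 0.1687 rev/s.
KE_i = ½(0.04940)(2.438 rad/s)² = 0.1468 J; KE_f = ½(0.1136)(1.060)² = 0.06382 J.
Fraction lost = 0.5652.

fraction ≈ 0.565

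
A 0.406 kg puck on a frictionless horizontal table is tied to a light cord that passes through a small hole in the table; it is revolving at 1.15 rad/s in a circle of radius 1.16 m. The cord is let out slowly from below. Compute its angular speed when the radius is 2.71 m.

ω₂ ≈ 0.211 rad/s

No torque about the axis ⇒ m r₁² ω₁ = m r₂² ω₂.
ω₂ = ω₁ (r₁/r₂)² = (1.15)(1.16/2.71)² = 0.2107 rad/s.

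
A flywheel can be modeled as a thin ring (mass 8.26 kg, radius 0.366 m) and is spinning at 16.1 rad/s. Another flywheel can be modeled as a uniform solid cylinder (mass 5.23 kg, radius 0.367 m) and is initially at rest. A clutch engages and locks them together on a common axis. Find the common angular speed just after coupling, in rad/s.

No external torque acts about the common axis, so total angular momentum is conserved.
Moments of inertia: I_A = (8.26)(0.366)² = 1.106 kg·m²; I_B = ½(5.23)(0.367)² = 0.3522 kg·m².
Taking A's sense as positive: L = (1.106)(16.1) = 17.81 kg·m²·rad/s.
Combined I = 1.106 + 0.3522 = 1.459 kg·m².
ω_f = L / I = 17.81 / 1.459 = 12.21 rad/s.

|ω_f| ≈ 12.2 rad/s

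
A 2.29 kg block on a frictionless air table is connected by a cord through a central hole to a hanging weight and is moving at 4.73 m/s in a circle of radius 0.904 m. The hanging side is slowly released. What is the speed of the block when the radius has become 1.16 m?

v₂ ≈ 3.69 m/s

The only horizontal force on the mass is along the cord (radial), so it exerts no torque about the hole and angular momentum m v r is conserved.
v₂ = v₁ r₁ / r₂ = (4.73)(0.904) / (1.16) = 3.686 m/s.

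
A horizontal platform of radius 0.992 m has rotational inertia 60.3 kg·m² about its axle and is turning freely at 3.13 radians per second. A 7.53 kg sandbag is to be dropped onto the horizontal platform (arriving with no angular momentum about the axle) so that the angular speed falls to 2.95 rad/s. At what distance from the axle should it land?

r ≈ 0.699 m

No external torque acts about the axle; L_before = L_after.
I_p ω_i = (I_p + m r²) ω_f ⇒ m r² = I_p(ω_i/ω_f − 1) = 60.30(3.13/2.95 − 1) = 3.679 kg·m².
r = √(3.679/7.53) = 0.6990 m.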